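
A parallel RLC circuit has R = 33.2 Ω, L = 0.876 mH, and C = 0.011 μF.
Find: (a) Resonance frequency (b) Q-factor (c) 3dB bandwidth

Step 1 — Resonance: ω₀ = 1/√(LC) = 1/√(0.000876·1.1e-08) = 3.221e+05 rad/s.
Step 2 — f₀ = ω₀/(2π) = 5.127e+04 Hz.
Step 3 — Parallel Q: Q = R/(ω₀L) = 33.2/(3.221e+05·0.000876) = 0.1176.
Step 4 — Bandwidth: Δω = ω₀/Q = 2.738e+06 rad/s; BW = Δω/(2π) = 4.358e+05 Hz.

(a) f₀ = 5.127e+04 Hz  (b) Q = 0.1176  (c) BW = 4.358e+05 Hz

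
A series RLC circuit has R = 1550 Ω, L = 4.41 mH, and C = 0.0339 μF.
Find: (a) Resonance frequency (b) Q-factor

Step 1 — Resonance condition Im(Z)=0 gives ω₀ = 1/√(LC).
Step 2 — ω₀ = 1/√(0.00441·3.39e-08) = 8.179e+04 rad/s.
Step 3 — f₀ = ω₀/(2π) = 1.302e+04 Hz.
Step 4 — Series Q: Q = ω₀L/R = 8.179e+04·0.00441/1550 = 0.2327.

(a) f₀ = 1.302e+04 Hz  (b) Q = 0.2327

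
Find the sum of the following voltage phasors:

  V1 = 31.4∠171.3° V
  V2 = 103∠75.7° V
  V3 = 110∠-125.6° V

Step 1 — Convert each phasor to rectangular form:
  V1 = 31.4·(cos(171.3°) + j·sin(171.3°)) = -31.04 + j4.75 V
  V2 = 103·(cos(75.7°) + j·sin(75.7°)) = 25.44 + j99.81 V
  V3 = 110·(cos(-125.6°) + j·sin(-125.6°)) = -64.03 - j89.44 V
Step 2 — Sum components: V_total = -69.63 + j15.12 V.
Step 3 — Convert to polar: |V_total| = 71.25 V, ∠V_total = 167.8°.

V_total = 71.25∠167.8° V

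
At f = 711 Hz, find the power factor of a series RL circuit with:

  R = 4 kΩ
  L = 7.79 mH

Step 1 — Angular frequency: ω = 2π·f = 2π·711 = 4467 rad/s.
Step 2 — Component impedances:
  R: Z = R = 4000 Ω
  L: Z = jωL = j·4467·0.00779 = 0 + j34.8 Ω
Step 3 — Series combination: Z_total = R + L = 4000 + j34.8 Ω = 4000∠0.5° Ω.
Step 4 — Power factor: PF = cos(φ) = Re(Z)/|Z| = 4000/4000 = 1.
Step 5 — Type: Im(Z) = 34.8 ⇒ lagging (phase φ = 0.5°).

PF = 1 (lagging, φ = 0.5°)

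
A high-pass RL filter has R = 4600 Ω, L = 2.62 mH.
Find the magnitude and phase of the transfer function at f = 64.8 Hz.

Step 1 — Angular frequency: ω = 2π·64.8 = 407.2 rad/s.
Step 2 — Transfer function: H(jω) = jωL/(R + jωL).
Step 3 — Numerator jωL = j·1.067; denominator R + jωL = 4600 + j1.067.
Step 4 — H = 5.378e-08 + j0.0002319.
Step 5 — Magnitude: |H| = 0.0002319 (-72.7 dB); phase: φ = 90.0°.

|H| = 0.0002319 (-72.7 dB), φ = 90.0°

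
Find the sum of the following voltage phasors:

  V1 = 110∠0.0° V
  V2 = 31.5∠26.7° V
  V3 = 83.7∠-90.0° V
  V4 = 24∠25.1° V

Step 1 — Convert each phasor to rectangular form:
  V1 = 110·(cos(0.0°) + j·sin(0.0°)) = 110 V
  V2 = 31.5·(cos(26.7°) + j·sin(26.7°)) = 28.14 + j14.15 V
  V3 = 83.7·(cos(-90.0°) + j·sin(-90.0°)) = 0 - j83.7 V
  V4 = 24·(cos(25.1°) + j·sin(25.1°)) = 21.73 + j10.18 V
Step 2 — Sum components: V_total = 159.9 - j59.37 V.
Step 3 — Convert to polar: |V_total| = 170.5 V, ∠V_total = -20.4°.

V_total = 170.5∠-20.4° V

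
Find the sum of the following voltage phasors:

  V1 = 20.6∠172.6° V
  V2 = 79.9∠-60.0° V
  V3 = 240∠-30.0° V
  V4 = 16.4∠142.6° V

Step 1 — Convert each phasor to rectangular form:
  V1 = 20.6·(cos(172.6°) + j·sin(172.6°)) = -20.43 + j2.653 V
  V2 = 79.9·(cos(-60.0°) + j·sin(-60.0°)) = 39.95 - j69.2 V
  V3 = 240·(cos(-30.0°) + j·sin(-30.0°)) = 207.8 - j120 V
  V4 = 16.4·(cos(142.6°) + j·sin(142.6°)) = -13.03 + j9.961 V
Step 2 — Sum components: V_total = 214.3 - j176.6 V.
Step 3 — Convert to polar: |V_total| = 277.7 V, ∠V_total = -39.5°.

V_total = 277.7∠-39.5° V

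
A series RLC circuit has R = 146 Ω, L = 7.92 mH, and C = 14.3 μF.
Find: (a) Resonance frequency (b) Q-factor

Step 1 — Resonance condition Im(Z)=0 gives ω₀ = 1/√(LC).
Step 2 — ω₀ = 1/√(0.00792·1.43e-05) = 2971 rad/s.
Step 3 — f₀ = ω₀/(2π) = 472.9 Hz.
Step 4 — Series Q: Q = ω₀L/R = 2971·0.00792/146 = 0.1612.

(a) f₀ = 472.9 Hz  (b) Q = 0.1612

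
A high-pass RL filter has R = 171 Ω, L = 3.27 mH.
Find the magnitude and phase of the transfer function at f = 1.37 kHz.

Step 1 — Angular frequency: ω = 2π·1370 = 8608 rad/s.
Step 2 — Transfer function: H(jω) = jωL/(R + jωL).
Step 3 — Numerator jωL = j·28.15; denominator R + jωL = 171 + j28.15.
Step 4 — H = 0.02638 + j0.1603.
Step 5 — Magnitude: |H| = 0.1624 (-15.8 dB); phase: φ = 80.7°.

|H| = 0.1624 (-15.8 dB), φ = 80.7°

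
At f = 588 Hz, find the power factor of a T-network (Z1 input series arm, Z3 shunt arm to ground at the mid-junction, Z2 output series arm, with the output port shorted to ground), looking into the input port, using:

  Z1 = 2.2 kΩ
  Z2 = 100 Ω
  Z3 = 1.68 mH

Step 1 — Angular frequency: ω = 2π·f = 2π·588 = 3695 rad/s.
Step 2 — Component impedances:
  Z1: Z = R = 2200 Ω
  Z2: Z = R = 100 Ω
  Z3: Z = jωL = j·3695·0.00168 = 0 + j6.207 Ω
Step 3 — With the output port shorted to ground, the output series arm Z2 runs from the junction to ground; the shunt arm Z3 also runs from the junction to ground. They appear in parallel: Z3 || Z2 = 0.3838 + j6.183 Ω.
Step 4 — Series with input arm Z1: Z_in = Z1 + (Z3 || Z2) = 2200 + j6.183 Ω = 2200∠0.2° Ω.
Step 5 — Power factor: PF = cos(φ) = Re(Z)/|Z| = 2200/2200 = 1.
Step 6 — Type: Im(Z) = 6.183 ⇒ lagging (phase φ = 0.2°).

PF = 1 (lagging, φ = 0.2°)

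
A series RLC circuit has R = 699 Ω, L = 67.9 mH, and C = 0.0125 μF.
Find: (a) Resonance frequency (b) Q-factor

Step 1 — Resonance condition Im(Z)=0 gives ω₀ = 1/√(LC).
Step 2 — ω₀ = 1/√(0.0679·1.25e-08) = 3.432e+04 rad/s.
Step 3 — f₀ = ω₀/(2π) = 5463 Hz.
Step 4 — Series Q: Q = ω₀L/R = 3.432e+04·0.0679/699 = 3.334.

(a) f₀ = 5463 Hz  (b) Q = 3.334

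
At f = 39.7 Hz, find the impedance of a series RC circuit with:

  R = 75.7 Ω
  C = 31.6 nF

Step 1 — Angular frequency: ω = 2π·f = 2π·39.7 = 249.4 rad/s.
Step 2 — Component impedances:
  R: Z = R = 75.7 Ω
  C: Z = 1/(jωC) = -j/(ω·C) = 0 - j1.269e+05 Ω
Step 3 — Series combination: Z_total = R + C = 75.7 - j1.269e+05 Ω = 1.269e+05∠-90.0° Ω.

Z = 75.7 - j1.269e+05 Ω = 1.269e+05∠-90.0° Ω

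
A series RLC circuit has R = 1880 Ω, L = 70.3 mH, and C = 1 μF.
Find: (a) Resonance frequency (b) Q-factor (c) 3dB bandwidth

Step 1 — Resonance condition Im(Z)=0 gives ω₀ = 1/√(LC).
Step 2 — ω₀ = 1/√(0.0703·1e-06) = 3772 rad/s.
Step 3 — f₀ = ω₀/(2π) = 600.3 Hz.
Step 4 — Series Q: Q = ω₀L/R = 3772·0.0703/1880 = 0.141.
Step 5 — 3dB bandwidth: Δω = ω₀/Q = 2.674e+04 rad/s; BW = Δω/(2π) = 4256 Hz.

(a) f₀ = 600.3 Hz  (b) Q = 0.141  (c) BW = 4256 Hz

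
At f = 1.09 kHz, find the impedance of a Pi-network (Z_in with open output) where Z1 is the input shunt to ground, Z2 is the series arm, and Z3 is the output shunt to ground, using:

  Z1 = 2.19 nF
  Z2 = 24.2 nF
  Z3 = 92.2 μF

Step 1 — Angular frequency: ω = 2π·f = 2π·1090 = 6849 rad/s.
Step 2 — Component impedances:
  Z1: Z = 1/(jωC) = -j/(ω·C) = 0 - j6.667e+04 Ω
  Z2: Z = 1/(jωC) = -j/(ω·C) = 0 - j6034 Ω
  Z3: Z = 1/(jωC) = -j/(ω·C) = 0 - j1.584 Ω
Step 3 — With open output, the series arm Z2 and the output shunt Z3 appear in series to ground: Z2 + Z3 = 0 - j6035 Ω.
Step 4 — Parallel with input shunt Z1: Z_in = Z1 || (Z2 + Z3) = 0 - j5534 Ω = 5534∠-90.0° Ω.

Z = 0 - j5534 Ω = 5534∠-90.0° Ω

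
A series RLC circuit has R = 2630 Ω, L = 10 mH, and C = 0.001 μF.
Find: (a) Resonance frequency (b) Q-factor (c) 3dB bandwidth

Step 1 — Resonance: ω₀ = 1/√(LC) = 1/√(0.01·1e-09) = 3.162e+05 rad/s.
Step 2 — f₀ = ω₀/(2π) = 5.033e+04 Hz.
Step 3 — Series Q: Q = ω₀L/R = 3.162e+05·0.01/2630 = 1.202.
Step 4 — Bandwidth: Δω = ω₀/Q = 2.63e+05 rad/s; BW = Δω/(2π) = 4.186e+04 Hz.

(a) f₀ = 5.033e+04 Hz  (b) Q = 1.202  (c) BW = 4.186e+04 Hz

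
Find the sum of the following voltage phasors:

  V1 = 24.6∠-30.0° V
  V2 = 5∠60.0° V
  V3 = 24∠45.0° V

Step 1 — Convert each phasor to rectangular form:
  V1 = 24.6·(cos(-30.0°) + j·sin(-30.0°)) = 21.3 - j12.3 V
  V2 = 5·(cos(60.0°) + j·sin(60.0°)) = 2.5 + j4.33 V
  V3 = 24·(cos(45.0°) + j·sin(45.0°)) = 16.97 + j16.97 V
Step 2 — Sum components: V_total = 40.77 + j9.001 V.
Step 3 — Convert to polar: |V_total| = 41.76 V, ∠V_total = 12.4°.

V_total = 41.76∠12.4° V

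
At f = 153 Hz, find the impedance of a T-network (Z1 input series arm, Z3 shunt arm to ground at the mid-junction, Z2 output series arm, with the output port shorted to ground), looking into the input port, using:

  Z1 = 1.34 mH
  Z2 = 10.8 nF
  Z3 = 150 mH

Step 1 — Angular frequency: ω = 2π·f = 2π·153 = 961.3 rad/s.
Step 2 — Component impedances:
  Z1: Z = jωL = j·961.3·0.00134 = 0 + j1.288 Ω
  Z2: Z = 1/(jωC) = -j/(ω·C) = 0 - j9.632e+04 Ω
  Z3: Z = jωL = j·961.3·0.15 = 0 + j144.2 Ω
Step 3 — With the output port shorted to ground, the output series arm Z2 runs from the junction to ground; the shunt arm Z3 also runs from the junction to ground. They appear in parallel: Z3 || Z2 = 0 + j144.4 Ω.
Step 4 — Series with input arm Z1: Z_in = Z1 + (Z3 || Z2) = 0 + j145.7 Ω = 145.7∠90.0° Ω.

Z = 0 + j145.7 Ω = 145.7∠90.0° Ω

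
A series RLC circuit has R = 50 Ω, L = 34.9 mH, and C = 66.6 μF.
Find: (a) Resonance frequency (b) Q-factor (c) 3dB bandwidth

Step 1 — Resonance: ω₀ = 1/√(LC) = 1/√(0.0349·6.66e-05) = 655.9 rad/s.
Step 2 — f₀ = ω₀/(2π) = 104.4 Hz.
Step 3 — Series Q: Q = ω₀L/R = 655.9·0.0349/50 = 0.4578.
Step 4 — Bandwidth: Δω = ω₀/Q = 1433 rad/s; BW = Δω/(2π) = 228 Hz.

(a) f₀ = 104.4 Hz  (b) Q = 0.4578  (c) BW = 228 Hz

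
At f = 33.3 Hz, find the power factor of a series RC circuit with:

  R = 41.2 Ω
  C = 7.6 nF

Step 1 — Angular frequency: ω = 2π·f = 2π·33.3 = 209.2 rad/s.
Step 2 — Component impedances:
  R: Z = R = 41.2 Ω
  C: Z = 1/(jωC) = -j/(ω·C) = 0 - j6.289e+05 Ω
Step 3 — Series combination: Z_total = R + C = 41.2 - j6.289e+05 Ω = 6.289e+05∠-90.0° Ω.
Step 4 — Power factor: PF = cos(φ) = Re(Z)/|Z| = 41.2/6.289e+05 = 6.551e-05.
Step 5 — Type: Im(Z) = -6.289e+05 ⇒ leading (phase φ = -90.0°).

PF = 6.551e-05 (leading, φ = -90.0°)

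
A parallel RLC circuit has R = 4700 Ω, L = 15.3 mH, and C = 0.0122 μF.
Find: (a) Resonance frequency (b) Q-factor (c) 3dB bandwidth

Step 1 — Resonance: ω₀ = 1/√(LC) = 1/√(0.0153·1.22e-08) = 7.319e+04 rad/s.
Step 2 — f₀ = ω₀/(2π) = 1.165e+04 Hz.
Step 3 — Parallel Q: Q = R/(ω₀L) = 4700/(7.319e+04·0.0153) = 4.197.
Step 4 — Bandwidth: Δω = ω₀/Q = 1.744e+04 rad/s; BW = Δω/(2π) = 2776 Hz.

(a) f₀ = 1.165e+04 Hz  (b) Q = 4.197  (c) BW = 2776 Hz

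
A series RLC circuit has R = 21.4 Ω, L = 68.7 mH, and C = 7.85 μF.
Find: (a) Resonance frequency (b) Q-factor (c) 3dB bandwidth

Step 1 — Resonance: ω₀ = 1/√(LC) = 1/√(0.0687·7.85e-06) = 1362 rad/s.
Step 2 — f₀ = ω₀/(2π) = 216.7 Hz.
Step 3 — Series Q: Q = ω₀L/R = 1362·0.0687/21.4 = 4.371.
Step 4 — Bandwidth: Δω = ω₀/Q = 311.5 rad/s; BW = Δω/(2π) = 49.58 Hz.

(a) f₀ = 216.7 Hz  (b) Q = 4.371  (c) BW = 49.58 Hz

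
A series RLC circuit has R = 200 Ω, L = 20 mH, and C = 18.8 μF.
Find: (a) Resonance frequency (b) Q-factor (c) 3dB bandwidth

Step 1 — Resonance: ω₀ = 1/√(LC) = 1/√(0.02·1.88e-05) = 1631 rad/s.
Step 2 — f₀ = ω₀/(2π) = 259.6 Hz.
Step 3 — Series Q: Q = ω₀L/R = 1631·0.02/200 = 0.1631.
Step 4 — Bandwidth: Δω = ω₀/Q = 1e+04 rad/s; BW = Δω/(2π) = 1592 Hz.

(a) f₀ = 259.6 Hz  (b) Q = 0.1631  (c) BW = 1592 Hz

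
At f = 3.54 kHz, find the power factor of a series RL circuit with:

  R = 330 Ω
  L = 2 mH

Step 1 — Angular frequency: ω = 2π·f = 2π·3540 = 2.224e+04 rad/s.
Step 2 — Component impedances:
  R: Z = R = 330 Ω
  L: Z = jωL = j·2.224e+04·0.002 = 0 + j44.48 Ω
Step 3 — Series combination: Z_total = R + L = 330 + j44.48 Ω = 333∠7.7° Ω.
Step 4 — Power factor: PF = cos(φ) = Re(Z)/|Z| = 330/333 = 0.991.
Step 5 — Type: Im(Z) = 44.48 ⇒ lagging (phase φ = 7.7°).

PF = 0.991 (lagging, φ = 7.7°)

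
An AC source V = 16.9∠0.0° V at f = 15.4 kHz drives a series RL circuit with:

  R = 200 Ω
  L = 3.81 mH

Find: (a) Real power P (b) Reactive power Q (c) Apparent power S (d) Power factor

Step 1 — Angular frequency: ω = 2π·f = 2π·1.54e+04 = 9.676e+04 rad/s.
Step 2 — Component impedances:
  R: Z = R = 200 Ω
  L: Z = jωL = j·9.676e+04·0.00381 = 0 + j368.7 Ω
Step 3 — Series combination: Z_total = R + L = 200 + j368.7 Ω = 419.4∠61.5° Ω.
Step 4 — Source phasor: V = 16.9∠0.0° V = 16.9 V.
Step 5 — Current: I = V / Z = 0.01921 - j0.03542 A = 0.04029∠-61.5° A.
Step 6 — Complex power: S = V·I* = 0.3247 + j0.5986 VA.
Step 7 — Real power: P = Re(S) = 0.3247 W.
Step 8 — Reactive power: Q = Im(S) = 0.5986 VAR.
Step 9 — Apparent power: |S| = 0.681 VA.
Step 10 — Power factor: PF = P/|S| = 0.4769 (lagging).

(a) P = 0.3247 W  (b) Q = 0.5986 VAR  (c) S = 0.681 VA  (d) PF = 0.4769 (lagging)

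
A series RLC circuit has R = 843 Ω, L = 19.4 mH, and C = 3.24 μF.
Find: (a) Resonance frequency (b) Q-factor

Step 1 — Resonance condition Im(Z)=0 gives ω₀ = 1/√(LC).
Step 2 — ω₀ = 1/√(0.0194·3.24e-06) = 3989 rad/s.
Step 3 — f₀ = ω₀/(2π) = 634.8 Hz.
Step 4 — Series Q: Q = ω₀L/R = 3989·0.0194/843 = 0.09179.

(a) f₀ = 634.8 Hz  (b) Q = 0.09179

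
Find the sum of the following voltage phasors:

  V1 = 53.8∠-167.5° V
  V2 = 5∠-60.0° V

Step 1 — Convert each phasor to rectangular form:
  V1 = 53.8·(cos(-167.5°) + j·sin(-167.5°)) = -52.52 - j11.64 V
  V2 = 5·(cos(-60.0°) + j·sin(-60.0°)) = 2.5 - j4.33 V
Step 2 — Sum components: V_total = -50.02 - j15.97 V.
Step 3 — Convert to polar: |V_total| = 52.51 V, ∠V_total = -162.3°.

V_total = 52.51∠-162.3° V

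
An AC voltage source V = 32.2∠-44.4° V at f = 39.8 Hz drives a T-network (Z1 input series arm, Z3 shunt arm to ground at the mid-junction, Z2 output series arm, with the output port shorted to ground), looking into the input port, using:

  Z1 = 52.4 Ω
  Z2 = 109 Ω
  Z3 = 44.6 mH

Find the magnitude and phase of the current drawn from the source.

Step 1 — Angular frequency: ω = 2π·f = 2π·39.8 = 250.1 rad/s.
Step 2 — Component impedances:
  Z1: Z = R = 52.4 Ω
  Z2: Z = R = 109 Ω
  Z3: Z = jωL = j·250.1·0.0446 = 0 + j11.15 Ω
Step 3 — With the output port shorted to ground, the output series arm Z2 runs from the junction to ground; the shunt arm Z3 also runs from the junction to ground. They appear in parallel: Z3 || Z2 = 1.129 + j11.04 Ω.
Step 4 — Series with input arm Z1: Z_in = Z1 + (Z3 || Z2) = 53.53 + j11.04 Ω = 54.66∠11.7° Ω.
Step 5 — Source phasor: V = 32.2∠-44.4° V = 23.01 - j22.53 V.
Step 6 — Ohm's law: I = V / Z_total = (23.01 - j22.53) / (53.53 + j11.04) = 0.329 - j0.4887 A.
Step 7 — Convert to polar: |I| = 0.5891 A, ∠I = -56.1°.

I = 0.5891∠-56.1° A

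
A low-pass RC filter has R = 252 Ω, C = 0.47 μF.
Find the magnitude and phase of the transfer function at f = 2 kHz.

Step 1 — Angular frequency: ω = 2π·2000 = 1.257e+04 rad/s.
Step 2 — Transfer function: H(jω) = 1/(1 + jωRC).
Step 3 — Denominator: 1 + jωRC = 1 + j·1.257e+04·252·4.7e-07 = 1 + j1.488.
Step 4 — H = 0.311 - j0.4629.
Step 5 — Magnitude: |H| = 0.5577 (-5.1 dB); phase: φ = -56.1°.

|H| = 0.5577 (-5.1 dB), φ = -56.1°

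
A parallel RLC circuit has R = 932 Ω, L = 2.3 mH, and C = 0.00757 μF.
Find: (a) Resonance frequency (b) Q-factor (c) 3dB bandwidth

Step 1 — Resonance: ω₀ = 1/√(LC) = 1/√(0.0023·7.57e-09) = 2.397e+05 rad/s.
Step 2 — f₀ = ω₀/(2π) = 3.814e+04 Hz.
Step 3 — Parallel Q: Q = R/(ω₀L) = 932/(2.397e+05·0.0023) = 1.691.
Step 4 — Bandwidth: Δω = ω₀/Q = 1.417e+05 rad/s; BW = Δω/(2π) = 2.256e+04 Hz.

(a) f₀ = 3.814e+04 Hz  (b) Q = 1.691  (c) BW = 2.256e+04 Hz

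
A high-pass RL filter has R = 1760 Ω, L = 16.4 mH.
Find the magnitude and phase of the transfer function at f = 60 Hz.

Step 1 — Angular frequency: ω = 2π·60 = 377 rad/s.
Step 2 — Transfer function: H(jω) = jωL/(R + jωL).
Step 3 — Numerator jωL = j·6.183; denominator R + jωL = 1760 + j6.183.
Step 4 — H = 1.234e-05 + j0.003513.
Step 5 — Magnitude: |H| = 0.003513 (-49.1 dB); phase: φ = 89.8°.

|H| = 0.003513 (-49.1 dB), φ = 89.8°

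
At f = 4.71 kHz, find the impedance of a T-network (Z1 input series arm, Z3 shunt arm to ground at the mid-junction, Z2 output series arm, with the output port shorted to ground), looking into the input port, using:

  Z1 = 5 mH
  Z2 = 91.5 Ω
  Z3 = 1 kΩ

Step 1 — Angular frequency: ω = 2π·f = 2π·4710 = 2.959e+04 rad/s.
Step 2 — Component impedances:
  Z1: Z = jωL = j·2.959e+04·0.005 = 0 + j148 Ω
  Z2: Z = R = 91.5 Ω
  Z3: Z = R = 1000 Ω
Step 3 — With the output port shorted to ground, the output series arm Z2 runs from the junction to ground; the shunt arm Z3 also runs from the junction to ground. They appear in parallel: Z3 || Z2 = 83.83 Ω.
Step 4 — Series with input arm Z1: Z_in = Z1 + (Z3 || Z2) = 83.83 + j148 Ω = 170.1∠60.5° Ω.

Z = 83.83 + j148 Ω = 170.1∠60.5° Ω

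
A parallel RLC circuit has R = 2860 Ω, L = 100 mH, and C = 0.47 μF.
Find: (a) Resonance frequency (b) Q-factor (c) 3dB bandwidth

Step 1 — Resonance: ω₀ = 1/√(LC) = 1/√(0.1·4.7e-07) = 4613 rad/s.
Step 2 — f₀ = ω₀/(2π) = 734.1 Hz.
Step 3 — Parallel Q: Q = R/(ω₀L) = 2860/(4613·0.1) = 6.2.
Step 4 — Bandwidth: Δω = ω₀/Q = 743.9 rad/s; BW = Δω/(2π) = 118.4 Hz.

(a) f₀ = 734.1 Hz  (b) Q = 6.2  (c) BW = 118.4 Hz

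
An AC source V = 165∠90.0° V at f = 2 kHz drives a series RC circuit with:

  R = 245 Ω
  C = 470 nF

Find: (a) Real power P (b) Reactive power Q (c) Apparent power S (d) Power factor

Step 1 — Angular frequency: ω = 2π·f = 2π·2000 = 1.257e+04 rad/s.
Step 2 — Component impedances:
  R: Z = R = 245 Ω
  C: Z = 1/(jωC) = -j/(ω·C) = 0 - j169.3 Ω
Step 3 — Series combination: Z_total = R + C = 245 - j169.3 Ω = 297.8∠-34.6° Ω.
Step 4 — Source phasor: V = 165∠90.0° V = 0 + j165 V.
Step 5 — Current: I = V / Z = -0.315 + j0.4558 A = 0.554∠124.6° A.
Step 6 — Complex power: S = V·I* = 75.21 - j51.97 VA.
Step 7 — Real power: P = Re(S) = 75.21 W.
Step 8 — Reactive power: Q = Im(S) = -51.97 VAR.
Step 9 — Apparent power: |S| = 91.42 VA.
Step 10 — Power factor: PF = P/|S| = 0.8227 (leading).

(a) P = 75.21 W  (b) Q = -51.97 VAR  (c) S = 91.42 VA  (d) PF = 0.8227 (leading)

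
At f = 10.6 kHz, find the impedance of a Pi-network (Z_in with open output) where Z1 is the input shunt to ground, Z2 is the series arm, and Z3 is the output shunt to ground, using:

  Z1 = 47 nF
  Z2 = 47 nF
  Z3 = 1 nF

Step 1 — Angular frequency: ω = 2π·f = 2π·1.06e+04 = 6.66e+04 rad/s.
Step 2 — Component impedances:
  Z1: Z = 1/(jωC) = -j/(ω·C) = 0 - j319.5 Ω
  Z2: Z = 1/(jωC) = -j/(ω·C) = 0 - j319.5 Ω
  Z3: Z = 1/(jωC) = -j/(ω·C) = 0 - j1.501e+04 Ω
Step 3 — With open output, the series arm Z2 and the output shunt Z3 appear in series to ground: Z2 + Z3 = 0 - j1.533e+04 Ω.
Step 4 — Parallel with input shunt Z1: Z_in = Z1 || (Z2 + Z3) = 0 - j312.9 Ω = 312.9∠-90.0° Ω.

Z = 0 - j312.9 Ω = 312.9∠-90.0° Ω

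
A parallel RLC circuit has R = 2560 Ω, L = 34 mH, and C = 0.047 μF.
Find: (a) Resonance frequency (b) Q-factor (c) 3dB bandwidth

Step 1 — Resonance: ω₀ = 1/√(LC) = 1/√(0.034·4.7e-08) = 2.502e+04 rad/s.
Step 2 — f₀ = ω₀/(2π) = 3981 Hz.
Step 3 — Parallel Q: Q = R/(ω₀L) = 2560/(2.502e+04·0.034) = 3.01.
Step 4 — Bandwidth: Δω = ω₀/Q = 8311 rad/s; BW = Δω/(2π) = 1323 Hz.

(a) f₀ = 3981 Hz  (b) Q = 3.01  (c) BW = 1323 Hz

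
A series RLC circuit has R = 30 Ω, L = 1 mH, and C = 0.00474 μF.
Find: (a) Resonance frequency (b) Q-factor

Step 1 — Resonance condition Im(Z)=0 gives ω₀ = 1/√(LC).
Step 2 — ω₀ = 1/√(0.001·4.74e-09) = 4.593e+05 rad/s.
Step 3 — f₀ = ω₀/(2π) = 7.31e+04 Hz.
Step 4 — Series Q: Q = ω₀L/R = 4.593e+05·0.001/30 = 15.31.

(a) f₀ = 7.31e+04 Hz  (b) Q = 15.31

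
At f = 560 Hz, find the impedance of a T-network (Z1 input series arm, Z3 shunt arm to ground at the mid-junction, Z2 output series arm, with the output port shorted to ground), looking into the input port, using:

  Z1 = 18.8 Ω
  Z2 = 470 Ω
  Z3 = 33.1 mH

Step 1 — Angular frequency: ω = 2π·f = 2π·560 = 3519 rad/s.
Step 2 — Component impedances:
  Z1: Z = R = 18.8 Ω
  Z2: Z = R = 470 Ω
  Z3: Z = jωL = j·3519·0.0331 = 0 + j116.5 Ω
Step 3 — With the output port shorted to ground, the output series arm Z2 runs from the junction to ground; the shunt arm Z3 also runs from the junction to ground. They appear in parallel: Z3 || Z2 = 27.19 + j109.7 Ω.
Step 4 — Series with input arm Z1: Z_in = Z1 + (Z3 || Z2) = 45.99 + j109.7 Ω = 119∠67.3° Ω.

Z = 45.99 + j109.7 Ω = 119∠67.3° Ω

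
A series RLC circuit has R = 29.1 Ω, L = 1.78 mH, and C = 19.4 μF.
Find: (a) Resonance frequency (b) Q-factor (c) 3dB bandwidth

Step 1 — Resonance condition Im(Z)=0 gives ω₀ = 1/√(LC).
Step 2 — ω₀ = 1/√(0.00178·1.94e-05) = 5381 rad/s.
Step 3 — f₀ = ω₀/(2π) = 856.5 Hz.
Step 4 — Series Q: Q = ω₀L/R = 5381·0.00178/29.1 = 0.3292.
Step 5 — 3dB bandwidth: Δω = ω₀/Q = 1.635e+04 rad/s; BW = Δω/(2π) = 2602 Hz.

(a) f₀ = 856.5 Hz  (b) Q = 0.3292  (c) BW = 2602 Hz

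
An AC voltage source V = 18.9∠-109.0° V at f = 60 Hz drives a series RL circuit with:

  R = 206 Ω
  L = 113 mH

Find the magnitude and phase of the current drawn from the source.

Step 1 — Angular frequency: ω = 2π·f = 2π·60 = 377 rad/s.
Step 2 — Component impedances:
  R: Z = R = 206 Ω
  L: Z = jωL = j·377·0.113 = 0 + j42.6 Ω
Step 3 — Series combination: Z_total = R + L = 206 + j42.6 Ω = 210.4∠11.7° Ω.
Step 4 — Source phasor: V = 18.9∠-109.0° V = -6.153 - j17.87 V.
Step 5 — Ohm's law: I = V / Z_total = (-6.153 - j17.87) / (206 + j42.6) = -0.04585 - j0.07727 A.
Step 6 — Convert to polar: |I| = 0.08985 A, ∠I = -120.7°.

I = 0.08985∠-120.7° A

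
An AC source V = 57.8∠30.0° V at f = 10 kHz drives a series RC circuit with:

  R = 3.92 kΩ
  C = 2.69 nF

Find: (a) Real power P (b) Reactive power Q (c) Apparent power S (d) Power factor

Step 1 — Angular frequency: ω = 2π·f = 2π·1e+04 = 6.283e+04 rad/s.
Step 2 — Component impedances:
  R: Z = R = 3920 Ω
  C: Z = 1/(jωC) = -j/(ω·C) = 0 - j5917 Ω
Step 3 — Series combination: Z_total = R + C = 3920 - j5917 Ω = 7097∠-56.5° Ω.
Step 4 — Source phasor: V = 57.8∠30.0° V = 50.06 + j28.9 V.
Step 5 — Current: I = V / Z = 0.0005009 + j0.008129 A = 0.008144∠86.5° A.
Step 6 — Complex power: S = V·I* = 0.26 - j0.3924 VA.
Step 7 — Real power: P = Re(S) = 0.26 W.
Step 8 — Reactive power: Q = Im(S) = -0.3924 VAR.
Step 9 — Apparent power: |S| = 0.4707 VA.
Step 10 — Power factor: PF = P/|S| = 0.5523 (leading).

(a) P = 0.26 W  (b) Q = -0.3924 VAR  (c) S = 0.4707 VA  (d) PF = 0.5523 (leading)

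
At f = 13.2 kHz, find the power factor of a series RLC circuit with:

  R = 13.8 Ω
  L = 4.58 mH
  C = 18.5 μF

Step 1 — Angular frequency: ω = 2π·f = 2π·1.32e+04 = 8.294e+04 rad/s.
Step 2 — Component impedances:
  R: Z = R = 13.8 Ω
  L: Z = jωL = j·8.294e+04·0.00458 = 0 + j379.9 Ω
  C: Z = 1/(jωC) = -j/(ω·C) = 0 - j0.6517 Ω
Step 3 — Series combination: Z_total = R + L + C = 13.8 + j379.2 Ω = 379.5∠87.9° Ω.
Step 4 — Power factor: PF = cos(φ) = Re(Z)/|Z| = 13.8/379.46 = 0.03637.
Step 5 — Type: Im(Z) = 379.2 ⇒ lagging (phase φ = 87.9°).

PF = 0.03637 (lagging, φ = 87.9°)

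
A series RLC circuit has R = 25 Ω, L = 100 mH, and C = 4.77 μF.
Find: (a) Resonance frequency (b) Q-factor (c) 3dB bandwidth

Step 1 — Resonance: ω₀ = 1/√(LC) = 1/√(0.1·4.77e-06) = 1448 rad/s.
Step 2 — f₀ = ω₀/(2π) = 230.4 Hz.
Step 3 — Series Q: Q = ω₀L/R = 1448·0.1/25 = 5.792.
Step 4 — Bandwidth: Δω = ω₀/Q = 250 rad/s; BW = Δω/(2π) = 39.79 Hz.

(a) f₀ = 230.4 Hz  (b) Q = 5.792  (c) BW = 39.79 Hz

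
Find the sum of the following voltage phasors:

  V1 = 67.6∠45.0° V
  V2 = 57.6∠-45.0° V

Step 1 — Convert each phasor to rectangular form:
  V1 = 67.6·(cos(45.0°) + j·sin(45.0°)) = 47.8 + j47.8 V
  V2 = 57.6·(cos(-45.0°) + j·sin(-45.0°)) = 40.73 - j40.73 V
Step 2 — Sum components: V_total = 88.53 + j7.071 V.
Step 3 — Convert to polar: |V_total| = 88.81 V, ∠V_total = 4.6°.

V_total = 88.81∠4.6° V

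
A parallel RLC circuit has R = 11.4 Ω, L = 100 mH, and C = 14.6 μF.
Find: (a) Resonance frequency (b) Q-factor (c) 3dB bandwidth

Step 1 — Resonance: ω₀ = 1/√(LC) = 1/√(0.1·1.46e-05) = 827.6 rad/s.
Step 2 — f₀ = ω₀/(2π) = 131.7 Hz.
Step 3 — Parallel Q: Q = R/(ω₀L) = 11.4/(827.6·0.1) = 0.1377.
Step 4 — Bandwidth: Δω = ω₀/Q = 6008 rad/s; BW = Δω/(2π) = 956.2 Hz.

(a) f₀ = 131.7 Hz  (b) Q = 0.1377  (c) BW = 956.2 Hz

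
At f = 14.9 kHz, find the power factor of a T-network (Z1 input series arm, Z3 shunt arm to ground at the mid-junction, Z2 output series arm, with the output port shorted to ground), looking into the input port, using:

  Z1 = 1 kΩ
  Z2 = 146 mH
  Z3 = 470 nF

Step 1 — Angular frequency: ω = 2π·f = 2π·1.49e+04 = 9.362e+04 rad/s.
Step 2 — Component impedances:
  Z1: Z = R = 1000 Ω
  Z2: Z = jωL = j·9.362e+04·0.146 = 0 + j1.367e+04 Ω
  Z3: Z = 1/(jωC) = -j/(ω·C) = 0 - j22.73 Ω
Step 3 — With the output port shorted to ground, the output series arm Z2 runs from the junction to ground; the shunt arm Z3 also runs from the junction to ground. They appear in parallel: Z3 || Z2 = 0 - j22.76 Ω.
Step 4 — Series with input arm Z1: Z_in = Z1 + (Z3 || Z2) = 1000 - j22.76 Ω = 1000∠-1.3° Ω.
Step 5 — Power factor: PF = cos(φ) = Re(Z)/|Z| = 1000/1000.3 = 0.9997.
Step 6 — Type: Im(Z) = -22.76 ⇒ leading (phase φ = -1.3°).

PF = 0.9997 (leading, φ = -1.3°)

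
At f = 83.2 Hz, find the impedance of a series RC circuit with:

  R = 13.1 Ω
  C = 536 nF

Step 1 — Angular frequency: ω = 2π·f = 2π·83.2 = 522.8 rad/s.
Step 2 — Component impedances:
  R: Z = R = 13.1 Ω
  C: Z = 1/(jωC) = -j/(ω·C) = 0 - j3569 Ω
Step 3 — Series combination: Z_total = R + C = 13.1 - j3569 Ω = 3569∠-89.8° Ω.

Z = 13.1 - j3569 Ω = 3569∠-89.8° Ω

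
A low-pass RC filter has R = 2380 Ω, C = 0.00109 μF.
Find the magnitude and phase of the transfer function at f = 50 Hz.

Step 1 — Angular frequency: ω = 2π·50 = 314.2 rad/s.
Step 2 — Transfer function: H(jω) = 1/(1 + jωRC).
Step 3 — Denominator: 1 + jωRC = 1 + j·314.2·2380·1.09e-09 = 1 + j0.000815.
Step 4 — H = 1 - j0.000815.
Step 5 — Magnitude: |H| = 1 (-0.0 dB); phase: φ = -0.0°.

|H| = 1 (-0.0 dB), φ = -0.0°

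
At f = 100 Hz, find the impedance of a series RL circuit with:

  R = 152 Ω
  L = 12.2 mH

Step 1 — Angular frequency: ω = 2π·f = 2π·100 = 628.3 rad/s.
Step 2 — Component impedances:
  R: Z = R = 152 Ω
  L: Z = jωL = j·628.3·0.0122 = 0 + j7.665 Ω
Step 3 — Series combination: Z_total = R + L = 152 + j7.665 Ω = 152.2∠2.9° Ω.

Z = 152 + j7.665 Ω = 152.2∠2.9° Ω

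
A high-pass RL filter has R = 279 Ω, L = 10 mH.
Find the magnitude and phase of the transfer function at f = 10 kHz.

Step 1 — Angular frequency: ω = 2π·1e+04 = 6.283e+04 rad/s.
Step 2 — Transfer function: H(jω) = jωL/(R + jωL).
Step 3 — Numerator jωL = j·628.3; denominator R + jωL = 279 + j628.3.
Step 4 — H = 0.8353 + j0.3709.
Step 5 — Magnitude: |H| = 0.9139 (-0.8 dB); phase: φ = 23.9°.

|H| = 0.9139 (-0.8 dB), φ = 23.9°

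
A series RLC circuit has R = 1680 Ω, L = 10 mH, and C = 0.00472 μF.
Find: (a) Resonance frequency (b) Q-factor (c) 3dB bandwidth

Step 1 — Resonance: ω₀ = 1/√(LC) = 1/√(0.01·4.72e-09) = 1.456e+05 rad/s.
Step 2 — f₀ = ω₀/(2π) = 2.317e+04 Hz.
Step 3 — Series Q: Q = ω₀L/R = 1.456e+05·0.01/1680 = 0.8664.
Step 4 — Bandwidth: Δω = ω₀/Q = 1.68e+05 rad/s; BW = Δω/(2π) = 2.674e+04 Hz.

(a) f₀ = 2.317e+04 Hz  (b) Q = 0.8664  (c) BW = 2.674e+04 Hz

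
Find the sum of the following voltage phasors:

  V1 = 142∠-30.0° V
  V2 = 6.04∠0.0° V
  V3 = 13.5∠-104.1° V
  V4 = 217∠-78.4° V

Step 1 — Convert each phasor to rectangular form:
  V1 = 142·(cos(-30.0°) + j·sin(-30.0°)) = 123 - j71 V
  V2 = 6.04·(cos(0.0°) + j·sin(0.0°)) = 6.04 V
  V3 = 13.5·(cos(-104.1°) + j·sin(-104.1°)) = -3.289 - j13.09 V
  V4 = 217·(cos(-78.4°) + j·sin(-78.4°)) = 43.63 - j212.6 V
Step 2 — Sum components: V_total = 169.4 - j296.7 V.
Step 3 — Convert to polar: |V_total| = 341.6 V, ∠V_total = -60.3°.

V_total = 341.6∠-60.3° V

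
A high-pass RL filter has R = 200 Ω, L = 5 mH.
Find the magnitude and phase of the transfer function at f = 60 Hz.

Step 1 — Angular frequency: ω = 2π·60 = 377 rad/s.
Step 2 — Transfer function: H(jω) = jωL/(R + jωL).
Step 3 — Numerator jωL = j·1.885; denominator R + jωL = 200 + j1.885.
Step 4 — H = 8.882e-05 + j0.009424.
Step 5 — Magnitude: |H| = 0.009424 (-40.5 dB); phase: φ = 89.5°.

|H| = 0.009424 (-40.5 dB), φ = 89.5°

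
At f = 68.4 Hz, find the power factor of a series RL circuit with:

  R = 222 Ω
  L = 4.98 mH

Step 1 — Angular frequency: ω = 2π·f = 2π·68.4 = 429.8 rad/s.
Step 2 — Component impedances:
  R: Z = R = 222 Ω
  L: Z = jωL = j·429.8·0.00498 = 0 + j2.14 Ω
Step 3 — Series combination: Z_total = R + L = 222 + j2.14 Ω = 222∠0.6° Ω.
Step 4 — Power factor: PF = cos(φ) = Re(Z)/|Z| = 222/222 = 1.
Step 5 — Type: Im(Z) = 2.14 ⇒ lagging (phase φ = 0.6°).

PF = 1 (lagging, φ = 0.6°)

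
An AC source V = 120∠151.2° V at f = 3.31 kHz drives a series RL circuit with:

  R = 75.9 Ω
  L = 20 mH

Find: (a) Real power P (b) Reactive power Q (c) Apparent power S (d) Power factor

Step 1 — Angular frequency: ω = 2π·f = 2π·3310 = 2.08e+04 rad/s.
Step 2 — Component impedances:
  R: Z = R = 75.9 Ω
  L: Z = jωL = j·2.08e+04·0.02 = 0 + j415.9 Ω
Step 3 — Series combination: Z_total = R + L = 75.9 + j415.9 Ω = 422.8∠79.7° Ω.
Step 4 — Source phasor: V = 120∠151.2° V = -105.2 + j57.81 V.
Step 5 — Current: I = V / Z = 0.08986 + j0.2692 A = 0.2838∠71.5° A.
Step 6 — Complex power: S = V·I* = 6.114 + j33.5 VA.
Step 7 — Real power: P = Re(S) = 6.114 W.
Step 8 — Reactive power: Q = Im(S) = 33.5 VAR.
Step 9 — Apparent power: |S| = 34.06 VA.
Step 10 — Power factor: PF = P/|S| = 0.1795 (lagging).

(a) P = 6.114 W  (b) Q = 33.5 VAR  (c) S = 34.06 VA  (d) PF = 0.1795 (lagging)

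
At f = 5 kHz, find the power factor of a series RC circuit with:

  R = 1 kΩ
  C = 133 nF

Step 1 — Angular frequency: ω = 2π·f = 2π·5000 = 3.142e+04 rad/s.
Step 2 — Component impedances:
  R: Z = R = 1000 Ω
  C: Z = 1/(jωC) = -j/(ω·C) = 0 - j239.3 Ω
Step 3 — Series combination: Z_total = R + C = 1000 - j239.3 Ω = 1028∠-13.5° Ω.
Step 4 — Power factor: PF = cos(φ) = Re(Z)/|Z| = 1000/1028.24 = 0.9725.
Step 5 — Type: Im(Z) = -239.3 ⇒ leading (phase φ = -13.5°).

PF = 0.9725 (leading, φ = -13.5°)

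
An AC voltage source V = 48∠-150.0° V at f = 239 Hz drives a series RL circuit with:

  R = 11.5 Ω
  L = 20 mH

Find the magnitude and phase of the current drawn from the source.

Step 1 — Angular frequency: ω = 2π·f = 2π·239 = 1502 rad/s.
Step 2 — Component impedances:
  R: Z = R = 11.5 Ω
  L: Z = jωL = j·1502·0.02 = 0 + j30.03 Ω
Step 3 — Series combination: Z_total = R + L = 11.5 + j30.03 Ω = 32.16∠69.0° Ω.
Step 4 — Source phasor: V = 48∠-150.0° V = -41.57 - j24 V.
Step 5 — Ohm's law: I = V / Z_total = (-41.57 - j24) / (11.5 + j30.03) = -1.159 + j0.9403 A.
Step 6 — Convert to polar: |I| = 1.493 A, ∠I = 141.0°.

I = 1.493∠141.0° A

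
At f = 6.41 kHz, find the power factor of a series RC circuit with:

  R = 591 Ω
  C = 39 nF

Step 1 — Angular frequency: ω = 2π·f = 2π·6410 = 4.028e+04 rad/s.
Step 2 — Component impedances:
  R: Z = R = 591 Ω
  C: Z = 1/(jωC) = -j/(ω·C) = 0 - j636.6 Ω
Step 3 — Series combination: Z_total = R + C = 591 - j636.6 Ω = 868.7∠-47.1° Ω.
Step 4 — Power factor: PF = cos(φ) = Re(Z)/|Z| = 591/868.7 = 0.6803.
Step 5 — Type: Im(Z) = -636.6 ⇒ leading (phase φ = -47.1°).

PF = 0.6803 (leading, φ = -47.1°)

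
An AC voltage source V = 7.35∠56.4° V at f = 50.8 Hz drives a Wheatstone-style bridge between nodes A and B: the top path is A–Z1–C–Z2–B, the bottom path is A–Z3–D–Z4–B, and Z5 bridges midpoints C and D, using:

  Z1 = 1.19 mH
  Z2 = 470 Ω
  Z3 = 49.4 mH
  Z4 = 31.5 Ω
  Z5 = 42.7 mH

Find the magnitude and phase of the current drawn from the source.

Step 1 — Angular frequency: ω = 2π·f = 2π·50.8 = 319.2 rad/s.
Step 2 — Component impedances:
  Z1: Z = jωL = j·319.2·0.00119 = 0 + j0.3798 Ω
  Z2: Z = R = 470 Ω
  Z3: Z = jωL = j·319.2·0.0494 = 0 + j15.77 Ω
  Z4: Z = R = 31.5 Ω
  Z5: Z = jωL = j·319.2·0.0427 = 0 + j13.63 Ω
Step 3 — Bridge requires nodal analysis (the Z5 bridge couples midpoints C and D, so the two paths cannot be reduced to a simple series/parallel combination). Setting node B to ground and injecting 1 A at node A, the 3-node admittance system at A, C, D solves to V_A = Z_AB = 29.61 + j6.539 Ω = 30.33∠12.5° Ω.
Step 4 — Source phasor: V = 7.35∠56.4° V = 4.067 + j6.122 V.
Step 5 — Ohm's law: I = V / Z_total = (4.067 + j6.122) / (29.61 + j6.539) = 0.1745 + j0.1682 A.
Step 6 — Convert to polar: |I| = 0.2424 A, ∠I = 43.9°.

I = 0.2424∠43.9° A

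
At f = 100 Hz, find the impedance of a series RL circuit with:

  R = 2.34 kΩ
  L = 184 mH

Step 1 — Angular frequency: ω = 2π·f = 2π·100 = 628.3 rad/s.
Step 2 — Component impedances:
  R: Z = R = 2340 Ω
  L: Z = jωL = j·628.3·0.184 = 0 + j115.6 Ω
Step 3 — Series combination: Z_total = R + L = 2340 + j115.6 Ω = 2343∠2.8° Ω.

Z = 2340 + j115.6 Ω = 2343∠2.8° Ω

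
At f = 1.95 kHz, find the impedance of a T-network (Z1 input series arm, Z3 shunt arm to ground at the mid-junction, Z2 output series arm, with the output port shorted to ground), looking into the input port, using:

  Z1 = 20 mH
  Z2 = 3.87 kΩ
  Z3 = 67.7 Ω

Step 1 — Angular frequency: ω = 2π·f = 2π·1950 = 1.225e+04 rad/s.
Step 2 — Component impedances:
  Z1: Z = jωL = j·1.225e+04·0.02 = 0 + j245 Ω
  Z2: Z = R = 3870 Ω
  Z3: Z = R = 67.7 Ω
Step 3 — With the output port shorted to ground, the output series arm Z2 runs from the junction to ground; the shunt arm Z3 also runs from the junction to ground. They appear in parallel: Z3 || Z2 = 66.54 Ω.
Step 4 — Series with input arm Z1: Z_in = Z1 + (Z3 || Z2) = 66.54 + j245 Ω = 253.9∠74.8° Ω.

Z = 66.54 + j245 Ω = 253.9∠74.8° Ω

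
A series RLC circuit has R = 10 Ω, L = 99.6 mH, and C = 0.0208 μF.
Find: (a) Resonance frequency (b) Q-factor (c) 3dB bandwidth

Step 1 — Resonance: ω₀ = 1/√(LC) = 1/√(0.0996·2.08e-08) = 2.197e+04 rad/s.
Step 2 — f₀ = ω₀/(2π) = 3497 Hz.
Step 3 — Series Q: Q = ω₀L/R = 2.197e+04·0.0996/10 = 218.8.
Step 4 — Bandwidth: Δω = ω₀/Q = 100.4 rad/s; BW = Δω/(2π) = 15.98 Hz.

(a) f₀ = 3497 Hz  (b) Q = 218.8  (c) BW = 15.98 Hz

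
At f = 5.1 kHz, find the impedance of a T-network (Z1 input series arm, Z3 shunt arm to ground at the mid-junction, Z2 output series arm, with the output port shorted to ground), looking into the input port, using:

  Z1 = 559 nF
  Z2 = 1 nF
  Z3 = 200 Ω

Step 1 — Angular frequency: ω = 2π·f = 2π·5100 = 3.204e+04 rad/s.
Step 2 — Component impedances:
  Z1: Z = 1/(jωC) = -j/(ω·C) = 0 - j55.83 Ω
  Z2: Z = 1/(jωC) = -j/(ω·C) = 0 - j3.121e+04 Ω
  Z3: Z = R = 200 Ω
Step 3 — With the output port shorted to ground, the output series arm Z2 runs from the junction to ground; the shunt arm Z3 also runs from the junction to ground. They appear in parallel: Z3 || Z2 = 200 - j1.282 Ω.
Step 4 — Series with input arm Z1: Z_in = Z1 + (Z3 || Z2) = 200 - j57.11 Ω = 208∠-15.9° Ω.

Z = 200 - j57.11 Ω = 208∠-15.9° Ω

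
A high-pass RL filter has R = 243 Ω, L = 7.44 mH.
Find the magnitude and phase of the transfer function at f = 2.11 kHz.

Step 1 — Angular frequency: ω = 2π·2110 = 1.326e+04 rad/s.
Step 2 — Transfer function: H(jω) = jωL/(R + jωL).
Step 3 — Numerator jωL = j·98.64; denominator R + jωL = 243 + j98.64.
Step 4 — H = 0.1415 + j0.3485.
Step 5 — Magnitude: |H| = 0.3761 (-8.5 dB); phase: φ = 67.9°.

|H| = 0.3761 (-8.5 dB), φ = 67.9°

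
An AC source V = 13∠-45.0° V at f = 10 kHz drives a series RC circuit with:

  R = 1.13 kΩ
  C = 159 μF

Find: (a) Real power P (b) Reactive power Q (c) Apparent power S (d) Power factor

Step 1 — Angular frequency: ω = 2π·f = 2π·1e+04 = 6.283e+04 rad/s.
Step 2 — Component impedances:
  R: Z = R = 1130 Ω
  C: Z = 1/(jωC) = -j/(ω·C) = 0 - j0.1001 Ω
Step 3 — Series combination: Z_total = R + C = 1130 - j0.1001 Ω = 1130∠-0.0° Ω.
Step 4 — Source phasor: V = 13∠-45.0° V = 9.192 - j9.192 V.
Step 5 — Current: I = V / Z = 0.008136 - j0.008134 A = 0.0115∠-45.0° A.
Step 6 — Complex power: S = V·I* = 0.1496 - j1.325e-05 VA.
Step 7 — Real power: P = Re(S) = 0.1496 W.
Step 8 — Reactive power: Q = Im(S) = -1.325e-05 VAR.
Step 9 — Apparent power: |S| = 0.1496 VA.
Step 10 — Power factor: PF = P/|S| = 1 (leading).

(a) P = 0.1496 W  (b) Q = -1.325e-05 VAR  (c) S = 0.1496 VA  (d) PF = 1 (leading)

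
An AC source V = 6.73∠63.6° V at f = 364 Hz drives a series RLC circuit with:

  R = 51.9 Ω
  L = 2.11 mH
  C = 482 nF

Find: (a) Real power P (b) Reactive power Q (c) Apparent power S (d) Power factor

Step 1 — Angular frequency: ω = 2π·f = 2π·364 = 2287 rad/s.
Step 2 — Component impedances:
  R: Z = R = 51.9 Ω
  L: Z = jωL = j·2287·0.00211 = 0 + j4.826 Ω
  C: Z = 1/(jωC) = -j/(ω·C) = 0 - j907.1 Ω
Step 3 — Series combination: Z_total = R + L + C = 51.9 - j902.3 Ω = 903.8∠-86.7° Ω.
Step 4 — Source phasor: V = 6.73∠63.6° V = 2.992 + j6.028 V.
Step 5 — Current: I = V / Z = -0.006469 + j0.003688 A = 0.007446∠150.3° A.
Step 6 — Complex power: S = V·I* = 0.002878 - j0.05003 VA.
Step 7 — Real power: P = Re(S) = 0.002878 W.
Step 8 — Reactive power: Q = Im(S) = -0.05003 VAR.
Step 9 — Apparent power: |S| = 0.05011 VA.
Step 10 — Power factor: PF = P/|S| = 0.05742 (leading).

(a) P = 0.002878 W  (b) Q = -0.05003 VAR  (c) S = 0.05011 VA  (d) PF = 0.05742 (leading)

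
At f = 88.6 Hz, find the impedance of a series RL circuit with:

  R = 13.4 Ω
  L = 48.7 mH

Step 1 — Angular frequency: ω = 2π·f = 2π·88.6 = 556.7 rad/s.
Step 2 — Component impedances:
  R: Z = R = 13.4 Ω
  L: Z = jωL = j·556.7·0.0487 = 0 + j27.11 Ω
Step 3 — Series combination: Z_total = R + L = 13.4 + j27.11 Ω = 30.24∠63.7° Ω.

Z = 13.4 + j27.11 Ω = 30.24∠63.7° Ω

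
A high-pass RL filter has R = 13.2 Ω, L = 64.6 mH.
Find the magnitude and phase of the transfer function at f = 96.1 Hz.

Step 1 — Angular frequency: ω = 2π·96.1 = 603.8 rad/s.
Step 2 — Transfer function: H(jω) = jωL/(R + jωL).
Step 3 — Numerator jωL = j·39.01; denominator R + jωL = 13.2 + j39.01.
Step 4 — H = 0.8972 + j0.3036.
Step 5 — Magnitude: |H| = 0.9472 (-0.5 dB); phase: φ = 18.7°.

|H| = 0.9472 (-0.5 dB), φ = 18.7°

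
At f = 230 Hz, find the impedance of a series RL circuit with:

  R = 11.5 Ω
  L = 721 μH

Step 1 — Angular frequency: ω = 2π·f = 2π·230 = 1445 rad/s.
Step 2 — Component impedances:
  R: Z = R = 11.5 Ω
  L: Z = jωL = j·1445·0.000721 = 0 + j1.042 Ω
Step 3 — Series combination: Z_total = R + L = 11.5 + j1.042 Ω = 11.55∠5.2° Ω.

Z = 11.5 + j1.042 Ω = 11.55∠5.2° Ω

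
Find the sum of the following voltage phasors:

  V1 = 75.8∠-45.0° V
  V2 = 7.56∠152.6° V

Step 1 — Convert each phasor to rectangular form:
  V1 = 75.8·(cos(-45.0°) + j·sin(-45.0°)) = 53.6 - j53.6 V
  V2 = 7.56·(cos(152.6°) + j·sin(152.6°)) = -6.712 + j3.479 V
Step 2 — Sum components: V_total = 46.89 - j50.12 V.
Step 3 — Convert to polar: |V_total| = 68.63 V, ∠V_total = -46.9°.

V_total = 68.63∠-46.9° V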